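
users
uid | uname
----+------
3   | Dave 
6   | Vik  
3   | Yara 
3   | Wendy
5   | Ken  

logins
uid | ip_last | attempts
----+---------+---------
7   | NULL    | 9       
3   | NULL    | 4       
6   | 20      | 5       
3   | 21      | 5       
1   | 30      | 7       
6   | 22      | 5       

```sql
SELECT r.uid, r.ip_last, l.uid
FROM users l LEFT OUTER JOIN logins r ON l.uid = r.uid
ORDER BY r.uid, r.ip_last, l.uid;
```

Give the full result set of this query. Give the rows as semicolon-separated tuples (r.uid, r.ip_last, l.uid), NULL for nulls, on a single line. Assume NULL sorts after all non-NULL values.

(3, 21, 3); (3, 21, 3); (3, 21, 3); (3, NULL, 3); (3, NULL, 3); (3, NULL, 3); (6, 20, 6); (6, 22, 6); (NULL, NULL, 5)

LEFT JOIN keeps every row from `users`; unmatched rows get NULL for `logins`'s columns.
Matching on l.uid = r.uid.
- l row (uid=3): matches 2 r row(s) → 2 output row(s).
- l row (uid=6): matches 2 r row(s) → 2 output row(s).
- l row (uid=3): matches 2 r row(s) → 2 output row(s).
- l row (uid=3): matches 2 r row(s) → 2 output row(s).
- l row (uid=5): no match → kept, r columns NULL.
After projecting and ordering:
r.uid | r.ip_last | l.uid
3 | 21 | 3
3 | 21 | 3
3 | 21 | 3
3 | NULL | 3
3 | NULL | 3
3 | NULL | 3
6 | 20 | 6
6 | 22 | 6
NULL | NULL | 5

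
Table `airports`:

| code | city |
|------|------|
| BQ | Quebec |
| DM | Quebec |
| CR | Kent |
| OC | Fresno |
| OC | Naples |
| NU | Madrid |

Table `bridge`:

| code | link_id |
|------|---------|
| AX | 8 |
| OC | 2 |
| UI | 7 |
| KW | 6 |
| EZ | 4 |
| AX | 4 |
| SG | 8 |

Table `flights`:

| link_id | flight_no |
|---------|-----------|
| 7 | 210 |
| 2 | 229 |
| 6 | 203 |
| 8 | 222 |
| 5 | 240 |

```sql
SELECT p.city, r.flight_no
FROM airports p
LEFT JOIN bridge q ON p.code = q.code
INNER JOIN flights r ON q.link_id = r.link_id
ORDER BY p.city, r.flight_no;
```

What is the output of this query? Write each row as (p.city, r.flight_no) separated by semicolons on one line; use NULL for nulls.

Joins associate left-to-right: airports LEFT JOIN bridge on code gives 6 intermediate row(s).
Then INNER JOIN `flights r` on link_id: keep only rows whose q.link_id appears in r.

(Fresno, 229); (Naples, 229)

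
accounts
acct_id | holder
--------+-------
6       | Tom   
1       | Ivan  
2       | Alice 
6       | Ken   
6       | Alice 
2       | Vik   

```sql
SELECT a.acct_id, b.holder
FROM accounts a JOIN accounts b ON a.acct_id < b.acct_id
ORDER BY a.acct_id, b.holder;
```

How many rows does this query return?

11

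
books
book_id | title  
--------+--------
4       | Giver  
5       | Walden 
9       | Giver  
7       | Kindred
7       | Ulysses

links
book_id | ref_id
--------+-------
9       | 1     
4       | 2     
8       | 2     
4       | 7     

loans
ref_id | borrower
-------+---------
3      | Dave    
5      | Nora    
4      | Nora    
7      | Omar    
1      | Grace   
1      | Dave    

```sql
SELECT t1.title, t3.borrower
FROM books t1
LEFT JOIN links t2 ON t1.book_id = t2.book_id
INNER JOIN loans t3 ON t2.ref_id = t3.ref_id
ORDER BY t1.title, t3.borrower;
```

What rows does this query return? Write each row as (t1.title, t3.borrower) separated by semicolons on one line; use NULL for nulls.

Step 1 — t1 LEFT JOIN t2 on book_id → 6 row(s).
Then INNER JOIN `loans t3` on ref_id: keep only rows whose t2.ref_id appears in t3.

(Giver, Dave); (Giver, Grace); (Giver, Omar)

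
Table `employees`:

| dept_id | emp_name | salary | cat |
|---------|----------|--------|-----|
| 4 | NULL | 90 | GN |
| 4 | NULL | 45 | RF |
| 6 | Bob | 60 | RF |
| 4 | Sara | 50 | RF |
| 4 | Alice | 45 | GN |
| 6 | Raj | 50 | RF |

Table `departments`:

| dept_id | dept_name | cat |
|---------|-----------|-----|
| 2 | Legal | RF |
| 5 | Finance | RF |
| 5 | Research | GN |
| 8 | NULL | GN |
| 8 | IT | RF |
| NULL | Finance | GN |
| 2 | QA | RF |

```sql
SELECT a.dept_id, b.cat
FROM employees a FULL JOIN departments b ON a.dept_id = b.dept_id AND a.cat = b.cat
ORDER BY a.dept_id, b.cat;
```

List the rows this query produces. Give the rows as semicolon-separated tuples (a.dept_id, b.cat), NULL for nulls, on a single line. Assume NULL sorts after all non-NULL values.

FULL OUTER JOIN keeps every row from both sides; unmatched rows get NULL for the other side's columns.
Matching on a.dept_id = b.dept_id AND a.cat = b.cat. A NULL in a compared column never satisfies the condition.
Matched pairs: 0; unmatched a rows kept: 6; unmatched b rows kept: 7.

(4, NULL); (4, NULL); (4, NULL); (4, NULL); (6, NULL); (6, NULL); (NULL, GN); (NULL, GN); (NULL, GN); (NULL, RF); (NULL, RF); (NULL, RF); (NULL, RF)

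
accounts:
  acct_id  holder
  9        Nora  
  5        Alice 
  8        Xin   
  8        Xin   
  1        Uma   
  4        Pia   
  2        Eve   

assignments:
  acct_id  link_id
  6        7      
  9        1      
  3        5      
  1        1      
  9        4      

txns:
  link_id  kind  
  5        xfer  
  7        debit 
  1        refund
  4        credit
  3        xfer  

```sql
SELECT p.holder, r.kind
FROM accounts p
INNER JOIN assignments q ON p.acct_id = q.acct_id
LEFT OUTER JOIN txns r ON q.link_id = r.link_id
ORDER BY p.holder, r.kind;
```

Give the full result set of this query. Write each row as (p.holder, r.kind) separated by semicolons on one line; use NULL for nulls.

(Nora, credit); (Nora, refund); (Uma, refund)

Joins associate left-to-right: accounts INNER JOIN assignments on acct_id gives 3 intermediate row(s).
Then LEFT JOIN `txns r` on link_id: each of those 3 rows is kept; rows whose q.link_id has no match in r get NULL for r's columns.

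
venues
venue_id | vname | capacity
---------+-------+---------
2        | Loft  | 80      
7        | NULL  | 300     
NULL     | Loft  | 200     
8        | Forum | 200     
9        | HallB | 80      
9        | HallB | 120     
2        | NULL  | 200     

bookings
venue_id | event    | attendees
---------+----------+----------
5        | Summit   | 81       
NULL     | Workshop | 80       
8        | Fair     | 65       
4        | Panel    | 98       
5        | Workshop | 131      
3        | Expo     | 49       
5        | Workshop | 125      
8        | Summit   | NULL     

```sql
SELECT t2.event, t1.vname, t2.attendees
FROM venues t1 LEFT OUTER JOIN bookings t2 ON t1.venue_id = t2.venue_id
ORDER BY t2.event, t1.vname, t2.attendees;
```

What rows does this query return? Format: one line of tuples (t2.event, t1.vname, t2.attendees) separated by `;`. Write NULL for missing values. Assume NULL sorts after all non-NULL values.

LEFT JOIN keeps every row from `venues`; unmatched rows get NULL for `bookings`'s columns.
Matching on t1.venue_id = t2.venue_id. A NULL in a compared column never satisfies the condition.
Matched pairs: 2; unmatched t1 rows kept: 6.

(Fair, Forum, 65); (Summit, Forum, NULL); (NULL, HallB, NULL); (NULL, HallB, NULL); (NULL, Loft, NULL); (NULL, Loft, NULL); (NULL, NULL, NULL); (NULL, NULL, NULL)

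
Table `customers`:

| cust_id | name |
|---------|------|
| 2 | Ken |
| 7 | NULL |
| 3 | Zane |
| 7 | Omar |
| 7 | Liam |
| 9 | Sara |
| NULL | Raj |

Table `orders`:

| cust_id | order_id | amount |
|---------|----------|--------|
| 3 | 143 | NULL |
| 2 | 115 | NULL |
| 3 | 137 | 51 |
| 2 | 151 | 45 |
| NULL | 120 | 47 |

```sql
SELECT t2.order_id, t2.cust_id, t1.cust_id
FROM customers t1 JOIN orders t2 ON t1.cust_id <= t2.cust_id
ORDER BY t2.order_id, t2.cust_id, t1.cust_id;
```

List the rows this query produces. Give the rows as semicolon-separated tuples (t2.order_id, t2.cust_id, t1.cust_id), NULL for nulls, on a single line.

(115, 2, 2); (137, 3, 2); (137, 3, 3); (143, 3, 2); (143, 3, 3); (151, 2, 2)

INNER JOIN keeps only pairs where the ON condition holds.
Matching on t1.cust_id <= t2.cust_id. A NULL in a compared column never satisfies the condition.
- cust_id=2: 4 matching t2 row(s), so 4 row(s) emitted.
- cust_id=7: no matching t2 row, dropped.
- cust_id=3: 2 matching t2 row(s), so 2 row(s) emitted.
- cust_id=7: no matching t2 row, dropped.
- cust_id=7: no matching t2 row, dropped.
- cust_id=9: no matching t2 row, dropped.
- cust_id=NULL: no matching t2 row, dropped.
After projecting and ordering:
t2.order_id | t2.cust_id | t1.cust_id
115 | 2 | 2
137 | 3 | 2
137 | 3 | 3
143 | 3 | 2
143 | 3 | 3
151 | 2 | 2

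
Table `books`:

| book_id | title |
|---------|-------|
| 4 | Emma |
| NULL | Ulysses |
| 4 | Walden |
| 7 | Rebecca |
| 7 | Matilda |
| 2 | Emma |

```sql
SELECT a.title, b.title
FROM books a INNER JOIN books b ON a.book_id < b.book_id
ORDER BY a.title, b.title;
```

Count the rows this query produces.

INNER JOIN keeps only pairs where the ON condition holds.
Matching on a.book_id < b.book_id. A NULL in a compared column never satisfies the condition.
- a row (book_id=4): matches 2 b row(s) → 2 output row(s).
- a row (book_id=NULL): no match → dropped.
- a row (book_id=4): matches 2 b row(s) → 2 output row(s).
- a row (book_id=7): no match → dropped.
- a row (book_id=7): no match → dropped.
- a row (book_id=2): matches 4 b row(s) → 4 output row(s).
Total: 8 rows.

8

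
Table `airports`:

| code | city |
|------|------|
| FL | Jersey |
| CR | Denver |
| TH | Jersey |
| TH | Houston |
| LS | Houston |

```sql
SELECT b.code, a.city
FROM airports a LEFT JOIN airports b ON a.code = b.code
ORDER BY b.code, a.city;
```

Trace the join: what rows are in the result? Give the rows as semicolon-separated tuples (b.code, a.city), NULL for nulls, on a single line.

(CR, Denver); (FL, Jersey); (LS, Houston); (TH, Houston); (TH, Houston); (TH, Jersey); (TH, Jersey)

LEFT JOIN keeps every row from `airports a`; unmatched rows get NULL for `airports b`'s columns.
Matching on a.code = b.code.
Matched pairs: 7; unmatched a rows kept: 0.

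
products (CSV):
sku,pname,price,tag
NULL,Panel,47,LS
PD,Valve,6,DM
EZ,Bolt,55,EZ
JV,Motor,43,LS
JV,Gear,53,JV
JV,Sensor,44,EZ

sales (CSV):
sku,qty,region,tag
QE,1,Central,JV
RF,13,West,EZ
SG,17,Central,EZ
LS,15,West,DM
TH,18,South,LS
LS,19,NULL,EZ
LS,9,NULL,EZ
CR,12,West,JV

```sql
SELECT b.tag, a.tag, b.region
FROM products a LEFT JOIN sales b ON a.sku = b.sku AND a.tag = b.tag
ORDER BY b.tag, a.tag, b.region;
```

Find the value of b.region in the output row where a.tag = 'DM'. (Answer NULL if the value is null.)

NULL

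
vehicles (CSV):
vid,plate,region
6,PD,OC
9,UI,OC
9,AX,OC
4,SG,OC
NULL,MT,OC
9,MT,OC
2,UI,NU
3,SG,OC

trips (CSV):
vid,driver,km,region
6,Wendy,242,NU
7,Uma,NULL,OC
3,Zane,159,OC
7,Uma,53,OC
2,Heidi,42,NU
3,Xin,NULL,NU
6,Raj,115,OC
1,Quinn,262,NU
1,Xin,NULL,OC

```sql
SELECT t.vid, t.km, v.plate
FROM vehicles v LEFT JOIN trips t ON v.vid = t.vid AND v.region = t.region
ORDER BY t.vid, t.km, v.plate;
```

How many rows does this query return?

LEFT JOIN keeps every row from `vehicles`; unmatched rows get NULL for `trips`'s columns.
Matching on v.vid = t.vid AND v.region = t.region. A NULL in a compared column never satisfies the condition.
- vid=6, region=OC: 1 matching t row(s), so 1 row(s) emitted.
- vid=9, region=OC: no t row matches, row kept with t columns NULL.
- vid=9, region=OC: no t row matches, row kept with t columns NULL.
- vid=4, region=OC: no t row matches, row kept with t columns NULL.
- vid=NULL, region=OC: no t row matches, row kept with t columns NULL.
- vid=9, region=OC: no t row matches, row kept with t columns NULL.
- vid=2, region=NU: 1 matching t row(s), so 1 row(s) emitted.
- vid=3, region=OC: 1 matching t row(s), so 1 row(s) emitted.
Total: 3 matched + 5 padded = 8 rows.

8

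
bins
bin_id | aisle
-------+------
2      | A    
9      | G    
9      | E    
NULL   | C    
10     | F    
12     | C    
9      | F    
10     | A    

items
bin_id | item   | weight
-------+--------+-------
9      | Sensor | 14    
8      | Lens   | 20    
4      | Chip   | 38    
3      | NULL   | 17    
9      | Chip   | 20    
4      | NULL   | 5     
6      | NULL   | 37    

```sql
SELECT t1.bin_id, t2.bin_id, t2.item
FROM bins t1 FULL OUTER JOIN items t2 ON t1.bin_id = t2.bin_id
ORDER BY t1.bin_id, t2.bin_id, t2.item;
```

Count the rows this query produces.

16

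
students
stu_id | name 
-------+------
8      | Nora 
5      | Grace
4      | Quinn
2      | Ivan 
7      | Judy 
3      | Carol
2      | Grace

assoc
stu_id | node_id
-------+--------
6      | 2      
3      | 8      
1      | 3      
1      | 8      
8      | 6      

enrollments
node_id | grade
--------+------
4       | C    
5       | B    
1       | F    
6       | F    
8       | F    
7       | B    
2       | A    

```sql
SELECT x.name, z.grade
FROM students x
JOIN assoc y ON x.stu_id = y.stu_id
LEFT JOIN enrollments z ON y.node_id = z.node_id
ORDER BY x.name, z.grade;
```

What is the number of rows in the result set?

Joins associate left-to-right: students INNER JOIN assoc on stu_id gives 2 intermediate row(s).
Then LEFT JOIN `enrollments z` on node_id: each of those 2 rows is kept; rows whose y.node_id has no match in z get NULL for z's columns.
Result: 2 row(s).

2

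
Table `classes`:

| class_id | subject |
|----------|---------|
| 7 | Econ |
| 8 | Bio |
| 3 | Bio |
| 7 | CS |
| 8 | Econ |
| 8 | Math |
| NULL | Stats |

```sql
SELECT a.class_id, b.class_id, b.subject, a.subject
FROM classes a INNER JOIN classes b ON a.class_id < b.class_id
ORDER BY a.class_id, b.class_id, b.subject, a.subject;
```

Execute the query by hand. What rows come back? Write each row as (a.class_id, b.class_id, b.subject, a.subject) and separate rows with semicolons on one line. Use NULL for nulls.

INNER JOIN keeps only pairs where the ON condition holds.
Matching on a.class_id < b.class_id. A NULL in a compared column never satisfies the condition.
- a row (class_id=7): matches 3 b row(s) → 3 output row(s).
- a row (class_id=8): no match → dropped.
- a row (class_id=3): matches 5 b row(s) → 5 output row(s).
- a row (class_id=7): matches 3 b row(s) → 3 output row(s).
- a row (class_id=8): no match → dropped.
- a row (class_id=8): no match → dropped.
- a row (class_id=NULL): no match → dropped.

(3, 7, CS, Bio); (3, 7, Econ, Bio); (3, 8, Bio, Bio); (3, 8, Econ, Bio); (3, 8, Math, Bio); (7, 8, Bio, CS); (7, 8, Bio, Econ); (7, 8, Econ, CS); (7, 8, Econ, Econ); (7, 8, Math, CS); (7, 8, Math, Econ)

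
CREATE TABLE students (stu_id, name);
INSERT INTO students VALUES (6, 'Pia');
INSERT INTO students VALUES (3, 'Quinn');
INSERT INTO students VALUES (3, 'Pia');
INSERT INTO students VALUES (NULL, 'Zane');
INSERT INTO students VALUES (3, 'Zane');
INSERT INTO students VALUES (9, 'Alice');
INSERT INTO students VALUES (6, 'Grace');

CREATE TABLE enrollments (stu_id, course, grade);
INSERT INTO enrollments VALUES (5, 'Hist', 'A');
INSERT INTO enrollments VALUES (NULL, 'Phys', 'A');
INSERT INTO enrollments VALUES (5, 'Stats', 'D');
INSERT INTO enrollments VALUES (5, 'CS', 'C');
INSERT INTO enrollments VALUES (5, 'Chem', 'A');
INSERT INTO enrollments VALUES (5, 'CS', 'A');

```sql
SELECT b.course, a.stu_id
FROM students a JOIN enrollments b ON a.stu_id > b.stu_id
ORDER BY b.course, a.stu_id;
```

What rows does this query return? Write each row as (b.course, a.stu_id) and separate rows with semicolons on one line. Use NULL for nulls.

(CS, 6); (CS, 6); (CS, 6); (CS, 6); (CS, 9); (CS, 9); (Chem, 6); (Chem, 6); (Chem, 9); (Hist, 6); (Hist, 6); (Hist, 9); (Stats, 6); (Stats, 6); (Stats, 9)

INNER JOIN keeps only pairs where the ON condition holds.
Matching on a.stu_id > b.stu_id. A NULL in a compared column never satisfies the condition.
- a row (stu_id=6): matches 5 b row(s) → 5 output row(s).
- a row (stu_id=3): no match → dropped.
- a row (stu_id=3): no match → dropped.
- a row (stu_id=NULL): no match → dropped.
- a row (stu_id=3): no match → dropped.
- a row (stu_id=9): matches 5 b row(s) → 5 output row(s).
- a row (stu_id=6): matches 5 b row(s) → 5 output row(s).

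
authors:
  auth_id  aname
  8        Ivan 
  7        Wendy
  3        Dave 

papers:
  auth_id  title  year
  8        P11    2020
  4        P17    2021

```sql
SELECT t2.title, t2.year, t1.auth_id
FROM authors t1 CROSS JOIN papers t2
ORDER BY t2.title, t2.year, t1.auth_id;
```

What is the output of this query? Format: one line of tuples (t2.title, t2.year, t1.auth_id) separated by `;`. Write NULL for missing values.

(P11, 2020, 3); (P11, 2020, 7); (P11, 2020, 8); (P17, 2021, 3); (P17, 2021, 7); (P17, 2021, 8)

CROSS JOIN pairs every row of `authors` with every row of `papers`: 3 × 2 = 6 rows.
After projecting and ordering:
t2.title | t2.year | t1.auth_id
P11 | 2020 | 3
P11 | 2020 | 7
P11 | 2020 | 8
P17 | 2021 | 3
P17 | 2021 | 7
P17 | 2021 | 8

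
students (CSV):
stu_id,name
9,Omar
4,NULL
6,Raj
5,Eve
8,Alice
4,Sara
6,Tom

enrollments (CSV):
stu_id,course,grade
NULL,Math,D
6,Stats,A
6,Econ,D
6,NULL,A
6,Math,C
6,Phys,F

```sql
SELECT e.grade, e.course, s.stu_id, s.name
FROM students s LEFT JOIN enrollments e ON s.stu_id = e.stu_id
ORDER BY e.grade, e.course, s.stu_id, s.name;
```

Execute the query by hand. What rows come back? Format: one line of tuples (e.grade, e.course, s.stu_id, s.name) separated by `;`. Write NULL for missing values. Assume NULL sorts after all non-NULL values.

LEFT JOIN keeps every row from `students`; unmatched rows get NULL for `enrollments`'s columns.
Matching on s.stu_id = e.stu_id. A NULL in a compared column never satisfies the condition.
Matched pairs: 10; unmatched s rows kept: 5.

(A, Stats, 6, Raj); (A, Stats, 6, Tom); (A, NULL, 6, Raj); (A, NULL, 6, Tom); (C, Math, 6, Raj); (C, Math, 6, Tom); (D, Econ, 6, Raj); (D, Econ, 6, Tom); (F, Phys, 6, Raj); (F, Phys, 6, Tom); (NULL, NULL, 4, Sara); (NULL, NULL, 4, NULL); (NULL, NULL, 5, Eve); (NULL, NULL, 8, Alice); (NULL, NULL, 9, Omar)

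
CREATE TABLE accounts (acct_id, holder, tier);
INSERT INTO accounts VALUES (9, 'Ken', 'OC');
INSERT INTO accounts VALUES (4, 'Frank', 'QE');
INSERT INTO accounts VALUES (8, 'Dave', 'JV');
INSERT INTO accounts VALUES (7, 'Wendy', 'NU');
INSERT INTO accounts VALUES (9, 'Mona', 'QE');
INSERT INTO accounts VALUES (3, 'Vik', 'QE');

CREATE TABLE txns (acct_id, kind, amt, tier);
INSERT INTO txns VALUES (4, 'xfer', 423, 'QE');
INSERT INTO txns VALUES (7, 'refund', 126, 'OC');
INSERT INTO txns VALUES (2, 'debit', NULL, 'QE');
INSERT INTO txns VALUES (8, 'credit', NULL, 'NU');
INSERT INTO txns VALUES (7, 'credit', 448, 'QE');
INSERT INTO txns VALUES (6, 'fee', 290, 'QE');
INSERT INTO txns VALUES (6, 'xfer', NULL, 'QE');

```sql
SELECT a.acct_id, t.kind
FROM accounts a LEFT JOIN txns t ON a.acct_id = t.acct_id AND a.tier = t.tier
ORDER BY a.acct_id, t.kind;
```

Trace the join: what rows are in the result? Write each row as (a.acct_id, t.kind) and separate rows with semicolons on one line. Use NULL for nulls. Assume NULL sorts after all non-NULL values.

(3, NULL); (4, xfer); (7, NULL); (8, NULL); (9, NULL); (9, NULL)

LEFT JOIN keeps every row from `accounts`; unmatched rows get NULL for `txns`'s columns.
Matching on a.acct_id = t.acct_id AND a.tier = t.tier.
- a row (acct_id=9, tier=OC): no match → kept, t columns NULL.
- a row (acct_id=4, tier=QE): matches 1 t row(s) → 1 output row(s).
- a row (acct_id=8, tier=JV): no match → kept, t columns NULL.
- a row (acct_id=7, tier=NU): no match → kept, t columns NULL.
- a row (acct_id=9, tier=QE): no match → kept, t columns NULL.
- a row (acct_id=3, tier=QE): no match → kept, t columns NULL.
After projecting and ordering:
a.acct_id | t.kind
3 | NULL
4 | xfer
7 | NULL
8 | NULL
9 | NULL
9 | NULL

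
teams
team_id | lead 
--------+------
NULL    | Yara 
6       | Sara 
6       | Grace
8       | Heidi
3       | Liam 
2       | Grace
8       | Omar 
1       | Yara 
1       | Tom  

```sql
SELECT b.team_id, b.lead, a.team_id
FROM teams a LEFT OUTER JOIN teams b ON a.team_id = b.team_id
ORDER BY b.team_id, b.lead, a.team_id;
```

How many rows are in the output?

15

LEFT JOIN keeps every row from `teams a`; unmatched rows get NULL for `teams b`'s columns.
Matching on a.team_id = b.team_id. A NULL in a compared column never satisfies the condition.
- team_id=NULL: no b row matches, row kept with b columns NULL.
- team_id=6: 2 matching b row(s), so 2 row(s) emitted.
- team_id=6: 2 matching b row(s), so 2 row(s) emitted.
- team_id=8: 2 matching b row(s), so 2 row(s) emitted.
- team_id=3: 1 matching b row(s), so 1 row(s) emitted.
- team_id=2: 1 matching b row(s), so 1 row(s) emitted.
- team_id=8: 2 matching b row(s), so 2 row(s) emitted.
- team_id=1: 2 matching b row(s), so 2 row(s) emitted.
- team_id=1: 2 matching b row(s), so 2 row(s) emitted.
Total: 14 matched + 1 padded = 15 rows.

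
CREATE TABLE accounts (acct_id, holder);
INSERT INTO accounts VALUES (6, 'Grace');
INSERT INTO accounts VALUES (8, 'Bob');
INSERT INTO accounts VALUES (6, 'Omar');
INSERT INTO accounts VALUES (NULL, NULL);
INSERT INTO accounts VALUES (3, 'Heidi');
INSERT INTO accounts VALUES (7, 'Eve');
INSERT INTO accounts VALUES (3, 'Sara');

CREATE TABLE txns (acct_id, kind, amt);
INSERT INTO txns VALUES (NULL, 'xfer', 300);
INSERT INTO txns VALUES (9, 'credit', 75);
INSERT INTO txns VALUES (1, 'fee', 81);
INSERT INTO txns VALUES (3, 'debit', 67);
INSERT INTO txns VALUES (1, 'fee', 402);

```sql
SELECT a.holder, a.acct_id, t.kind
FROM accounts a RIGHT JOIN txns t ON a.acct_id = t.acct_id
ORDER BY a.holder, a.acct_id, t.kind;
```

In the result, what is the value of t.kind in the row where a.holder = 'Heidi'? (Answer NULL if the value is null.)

RIGHT JOIN keeps every row from `txns`; unmatched rows get NULL for `accounts`'s columns.
Matching on a.acct_id = t.acct_id. A NULL in a compared column never satisfies the condition.
- a row (acct_id=6): no match.
- a row (acct_id=8): no match.
- a row (acct_id=6): no match.
- a row (acct_id=NULL): no match.
- a row (acct_id=3): matches 1 t row(s) → 1 output row(s).
- a row (acct_id=7): no match.
- a row (acct_id=3): matches 1 t row(s) → 1 output row(s).
- 4 row(s) from t found no a partner → padded with NULL.

debit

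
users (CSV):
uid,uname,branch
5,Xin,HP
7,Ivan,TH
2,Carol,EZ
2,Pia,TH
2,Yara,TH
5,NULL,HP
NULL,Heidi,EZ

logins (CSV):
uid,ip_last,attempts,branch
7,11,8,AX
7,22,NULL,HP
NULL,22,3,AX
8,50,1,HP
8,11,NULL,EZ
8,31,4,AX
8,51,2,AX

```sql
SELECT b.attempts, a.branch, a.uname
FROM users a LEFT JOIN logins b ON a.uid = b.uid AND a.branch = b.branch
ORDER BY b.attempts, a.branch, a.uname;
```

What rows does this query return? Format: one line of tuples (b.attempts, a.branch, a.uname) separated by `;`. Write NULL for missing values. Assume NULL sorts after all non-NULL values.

(NULL, EZ, Carol); (NULL, EZ, Heidi); (NULL, HP, Xin); (NULL, HP, NULL); (NULL, TH, Ivan); (NULL, TH, Pia); (NULL, TH, Yara)

LEFT JOIN keeps every row from `users`; unmatched rows get NULL for `logins`'s columns.
Matching on a.uid = b.uid AND a.branch = b.branch. A NULL in a compared column never satisfies the condition.
Matched pairs: 0; unmatched a rows kept: 7.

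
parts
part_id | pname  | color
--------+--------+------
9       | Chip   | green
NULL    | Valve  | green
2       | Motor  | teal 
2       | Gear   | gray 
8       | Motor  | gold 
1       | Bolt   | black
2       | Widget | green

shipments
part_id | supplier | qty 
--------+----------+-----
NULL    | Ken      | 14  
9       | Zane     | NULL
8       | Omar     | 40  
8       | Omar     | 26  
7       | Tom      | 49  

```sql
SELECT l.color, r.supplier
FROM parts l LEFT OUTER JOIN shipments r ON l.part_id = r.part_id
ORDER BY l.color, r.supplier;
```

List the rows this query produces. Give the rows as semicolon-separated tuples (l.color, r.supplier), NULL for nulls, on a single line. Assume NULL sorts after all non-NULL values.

(black, NULL); (gold, Omar); (gold, Omar); (gray, NULL); (green, Zane); (green, NULL); (green, NULL); (teal, NULL)

LEFT JOIN keeps every row from `parts`; unmatched rows get NULL for `shipments`'s columns.
Matching on l.part_id = r.part_id. A NULL in a compared column never satisfies the condition.
Matched pairs: 3; unmatched l rows kept: 5.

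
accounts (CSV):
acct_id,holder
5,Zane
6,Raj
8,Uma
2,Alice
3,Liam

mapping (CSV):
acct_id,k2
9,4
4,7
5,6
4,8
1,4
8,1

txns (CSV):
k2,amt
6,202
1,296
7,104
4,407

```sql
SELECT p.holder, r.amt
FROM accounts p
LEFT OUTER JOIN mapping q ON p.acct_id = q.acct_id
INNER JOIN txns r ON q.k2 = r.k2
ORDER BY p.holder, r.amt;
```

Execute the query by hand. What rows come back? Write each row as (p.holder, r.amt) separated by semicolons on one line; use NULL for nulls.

(Uma, 296); (Zane, 202)

Joins associate left-to-right: accounts LEFT JOIN mapping on acct_id gives 5 intermediate row(s).
Then INNER JOIN `txns r` on k2: keep only rows whose q.k2 appears in r.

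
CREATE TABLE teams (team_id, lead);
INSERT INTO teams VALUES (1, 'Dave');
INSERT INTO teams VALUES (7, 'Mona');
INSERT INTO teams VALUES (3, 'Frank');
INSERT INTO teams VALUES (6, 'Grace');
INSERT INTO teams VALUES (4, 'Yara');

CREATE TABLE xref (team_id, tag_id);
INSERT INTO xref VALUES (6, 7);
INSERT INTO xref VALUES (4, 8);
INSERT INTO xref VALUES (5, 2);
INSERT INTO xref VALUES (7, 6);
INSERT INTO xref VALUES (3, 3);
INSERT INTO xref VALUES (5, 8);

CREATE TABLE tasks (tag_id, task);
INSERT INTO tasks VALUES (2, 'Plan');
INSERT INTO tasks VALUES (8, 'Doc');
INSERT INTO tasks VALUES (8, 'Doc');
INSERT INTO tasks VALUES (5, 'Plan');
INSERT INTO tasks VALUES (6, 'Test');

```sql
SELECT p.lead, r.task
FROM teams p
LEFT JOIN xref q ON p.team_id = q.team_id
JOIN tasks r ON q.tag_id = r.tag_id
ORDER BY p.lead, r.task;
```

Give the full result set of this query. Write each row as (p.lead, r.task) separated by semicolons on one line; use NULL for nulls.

(Mona, Test); (Yara, Doc); (Yara, Doc)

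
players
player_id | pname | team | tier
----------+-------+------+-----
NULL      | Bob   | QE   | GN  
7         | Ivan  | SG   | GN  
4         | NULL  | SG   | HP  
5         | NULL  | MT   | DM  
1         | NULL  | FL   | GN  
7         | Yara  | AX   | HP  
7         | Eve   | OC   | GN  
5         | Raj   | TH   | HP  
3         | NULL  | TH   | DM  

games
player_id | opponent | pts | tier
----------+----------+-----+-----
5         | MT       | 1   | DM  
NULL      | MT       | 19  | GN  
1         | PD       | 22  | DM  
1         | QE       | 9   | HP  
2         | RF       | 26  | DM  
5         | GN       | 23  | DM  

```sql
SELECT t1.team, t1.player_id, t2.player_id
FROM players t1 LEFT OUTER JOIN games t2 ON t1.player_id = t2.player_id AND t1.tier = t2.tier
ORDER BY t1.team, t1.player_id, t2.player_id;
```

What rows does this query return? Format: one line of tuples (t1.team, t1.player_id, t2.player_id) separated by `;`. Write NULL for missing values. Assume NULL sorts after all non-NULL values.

(AX, 7, NULL); (FL, 1, NULL); (MT, 5, 5); (MT, 5, 5); (OC, 7, NULL); (QE, NULL, NULL); (SG, 4, NULL); (SG, 7, NULL); (TH, 3, NULL); (TH, 5, NULL)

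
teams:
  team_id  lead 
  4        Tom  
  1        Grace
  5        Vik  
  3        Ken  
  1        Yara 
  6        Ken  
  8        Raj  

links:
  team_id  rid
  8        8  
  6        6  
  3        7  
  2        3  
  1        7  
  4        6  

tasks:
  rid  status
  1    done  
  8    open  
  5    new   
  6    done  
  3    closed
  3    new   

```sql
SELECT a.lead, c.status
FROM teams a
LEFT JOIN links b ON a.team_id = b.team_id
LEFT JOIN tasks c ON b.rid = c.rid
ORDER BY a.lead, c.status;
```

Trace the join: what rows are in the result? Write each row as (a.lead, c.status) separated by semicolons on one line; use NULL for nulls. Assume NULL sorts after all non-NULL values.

(Grace, NULL); (Ken, done); (Ken, NULL); (Raj, open); (Tom, done); (Vik, NULL); (Yara, NULL)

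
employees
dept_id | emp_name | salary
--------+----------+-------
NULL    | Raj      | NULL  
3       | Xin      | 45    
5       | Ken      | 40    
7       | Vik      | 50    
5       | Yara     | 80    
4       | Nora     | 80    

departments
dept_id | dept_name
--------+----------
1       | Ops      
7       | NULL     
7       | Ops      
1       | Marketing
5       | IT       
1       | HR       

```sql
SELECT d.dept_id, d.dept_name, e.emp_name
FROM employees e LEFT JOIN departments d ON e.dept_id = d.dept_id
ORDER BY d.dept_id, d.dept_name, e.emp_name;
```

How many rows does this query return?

LEFT JOIN keeps every row from `employees`; unmatched rows get NULL for `departments`'s columns.
Matching on e.dept_id = d.dept_id. A NULL in a compared column never satisfies the condition.
- dept_id=NULL: no d row matches, row kept with d columns NULL.
- dept_id=3: no d row matches, row kept with d columns NULL.
- dept_id=5: 1 matching d row(s), so 1 row(s) emitted.
- dept_id=7: 2 matching d row(s), so 2 row(s) emitted.
- dept_id=5: 1 matching d row(s), so 1 row(s) emitted.
- dept_id=4: no d row matches, row kept with d columns NULL.
Total: 4 matched + 3 padded = 7 rows.

7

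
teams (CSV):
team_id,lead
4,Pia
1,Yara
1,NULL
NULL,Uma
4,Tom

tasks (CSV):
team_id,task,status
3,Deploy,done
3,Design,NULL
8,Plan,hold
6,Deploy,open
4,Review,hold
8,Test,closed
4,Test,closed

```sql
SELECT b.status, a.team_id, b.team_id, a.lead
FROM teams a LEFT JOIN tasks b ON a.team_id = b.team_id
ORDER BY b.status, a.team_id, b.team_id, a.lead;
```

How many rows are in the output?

7

LEFT JOIN keeps every row from `teams`; unmatched rows get NULL for `tasks`'s columns.
Matching on a.team_id = b.team_id. A NULL in a compared column never satisfies the condition.
Matched pairs: 4; unmatched a rows kept: 3.
Total: 4 matched + 3 padded = 7 rows.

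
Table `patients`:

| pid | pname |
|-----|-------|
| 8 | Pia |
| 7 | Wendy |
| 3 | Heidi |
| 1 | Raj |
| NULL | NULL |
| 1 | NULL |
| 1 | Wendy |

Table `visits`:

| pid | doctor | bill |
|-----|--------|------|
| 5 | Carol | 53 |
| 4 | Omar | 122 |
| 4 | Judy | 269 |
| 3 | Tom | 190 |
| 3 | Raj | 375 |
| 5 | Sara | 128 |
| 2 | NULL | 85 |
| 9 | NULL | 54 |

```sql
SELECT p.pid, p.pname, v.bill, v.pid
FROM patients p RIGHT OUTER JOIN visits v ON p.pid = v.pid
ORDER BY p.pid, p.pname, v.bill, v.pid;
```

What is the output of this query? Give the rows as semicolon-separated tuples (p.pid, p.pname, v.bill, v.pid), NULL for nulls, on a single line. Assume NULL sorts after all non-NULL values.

RIGHT JOIN keeps every row from `visits`; unmatched rows get NULL for `patients`'s columns.
Matching on p.pid = v.pid. A NULL in a compared column never satisfies the condition.
Matched pairs: 2; unmatched v rows kept: 6.

(3, Heidi, 190, 3); (3, Heidi, 375, 3); (NULL, NULL, 53, 5); (NULL, NULL, 54, 9); (NULL, NULL, 85, 2); (NULL, NULL, 122, 4); (NULL, NULL, 128, 5); (NULL, NULL, 269, 4)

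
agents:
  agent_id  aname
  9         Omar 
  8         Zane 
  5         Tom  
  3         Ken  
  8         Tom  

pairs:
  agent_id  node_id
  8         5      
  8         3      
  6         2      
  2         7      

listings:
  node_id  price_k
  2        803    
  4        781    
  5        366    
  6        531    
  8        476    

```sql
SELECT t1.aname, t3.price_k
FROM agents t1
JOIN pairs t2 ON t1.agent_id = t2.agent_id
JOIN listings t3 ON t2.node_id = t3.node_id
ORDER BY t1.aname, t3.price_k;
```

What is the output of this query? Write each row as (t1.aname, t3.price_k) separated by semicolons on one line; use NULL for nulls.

Step 1 — t1 INNER JOIN t2 on agent_id → 4 row(s).
Then INNER JOIN `listings t3` on node_id: keep only rows whose t2.node_id appears in t3.

(Tom, 366); (Zane, 366)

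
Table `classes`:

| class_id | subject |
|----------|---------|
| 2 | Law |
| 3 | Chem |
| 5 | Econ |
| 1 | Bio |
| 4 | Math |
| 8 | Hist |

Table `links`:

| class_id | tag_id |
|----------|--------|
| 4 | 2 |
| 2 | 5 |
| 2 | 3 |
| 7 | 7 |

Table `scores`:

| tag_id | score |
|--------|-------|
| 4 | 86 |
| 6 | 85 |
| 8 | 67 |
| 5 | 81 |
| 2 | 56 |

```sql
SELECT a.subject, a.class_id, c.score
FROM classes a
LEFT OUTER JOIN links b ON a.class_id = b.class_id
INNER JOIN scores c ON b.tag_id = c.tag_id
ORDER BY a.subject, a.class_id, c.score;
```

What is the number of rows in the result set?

2

Joins associate left-to-right: classes LEFT JOIN links on class_id gives 7 intermediate row(s).
Then INNER JOIN `scores c` on tag_id: keep only rows whose b.tag_id appears in c.
Result: 2 row(s).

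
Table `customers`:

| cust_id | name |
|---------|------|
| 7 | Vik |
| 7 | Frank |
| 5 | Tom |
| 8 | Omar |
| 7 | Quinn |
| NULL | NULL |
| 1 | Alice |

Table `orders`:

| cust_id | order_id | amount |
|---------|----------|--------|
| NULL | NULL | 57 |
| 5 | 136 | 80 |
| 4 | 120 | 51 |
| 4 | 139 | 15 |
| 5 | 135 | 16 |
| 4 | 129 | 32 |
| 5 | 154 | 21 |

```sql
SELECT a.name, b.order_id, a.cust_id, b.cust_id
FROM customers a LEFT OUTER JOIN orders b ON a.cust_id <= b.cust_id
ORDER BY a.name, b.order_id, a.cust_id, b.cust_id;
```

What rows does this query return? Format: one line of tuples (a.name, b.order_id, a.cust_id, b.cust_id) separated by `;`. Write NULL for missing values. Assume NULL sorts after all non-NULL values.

LEFT JOIN keeps every row from `customers`; unmatched rows get NULL for `orders`'s columns.
Matching on a.cust_id <= b.cust_id. A NULL in a compared column never satisfies the condition.
Matched pairs: 9; unmatched a rows kept: 5.

(Alice, 120, 1, 4); (Alice, 129, 1, 4); (Alice, 135, 1, 5); (Alice, 136, 1, 5); (Alice, 139, 1, 4); (Alice, 154, 1, 5); (Frank, NULL, 7, NULL); (Omar, NULL, 8, NULL); (Quinn, NULL, 7, NULL); (Tom, 135, 5, 5); (Tom, 136, 5, 5); (Tom, 154, 5, 5); (Vik, NULL, 7, NULL); (NULL, NULL, NULL, NULL)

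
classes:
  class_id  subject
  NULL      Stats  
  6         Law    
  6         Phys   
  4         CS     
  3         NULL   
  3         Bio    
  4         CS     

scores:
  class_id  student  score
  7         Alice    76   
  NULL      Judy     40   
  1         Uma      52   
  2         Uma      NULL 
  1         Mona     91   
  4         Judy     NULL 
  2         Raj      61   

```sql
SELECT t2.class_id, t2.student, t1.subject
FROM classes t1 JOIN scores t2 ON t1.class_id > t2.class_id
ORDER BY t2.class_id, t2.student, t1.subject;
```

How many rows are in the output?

INNER JOIN keeps only pairs where the ON condition holds.
Matching on t1.class_id > t2.class_id. A NULL in a compared column never satisfies the condition.
- t1 row (class_id=NULL): no match → dropped.
- t1 row (class_id=6): matches 5 t2 row(s) → 5 output row(s).
- t1 row (class_id=6): matches 5 t2 row(s) → 5 output row(s).
- t1 row (class_id=4): matches 4 t2 row(s) → 4 output row(s).
- t1 row (class_id=3): matches 4 t2 row(s) → 4 output row(s).
- t1 row (class_id=3): matches 4 t2 row(s) → 4 output row(s).
- t1 row (class_id=4): matches 4 t2 row(s) → 4 output row(s).
Total: 26 rows.

26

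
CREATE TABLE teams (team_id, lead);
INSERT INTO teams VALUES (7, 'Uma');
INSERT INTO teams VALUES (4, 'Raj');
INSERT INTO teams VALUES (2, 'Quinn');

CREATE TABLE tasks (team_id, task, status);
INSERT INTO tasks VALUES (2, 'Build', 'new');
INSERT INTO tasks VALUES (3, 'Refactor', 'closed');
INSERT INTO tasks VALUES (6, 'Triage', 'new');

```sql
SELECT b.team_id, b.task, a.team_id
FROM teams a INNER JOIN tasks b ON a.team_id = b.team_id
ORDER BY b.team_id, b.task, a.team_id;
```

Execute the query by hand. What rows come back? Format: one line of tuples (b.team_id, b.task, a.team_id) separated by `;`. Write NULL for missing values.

(2, Build, 2)

INNER JOIN keeps only pairs where the ON condition holds.
Matching on a.team_id = b.team_id.
- a row (team_id=7): no match → dropped.
- a row (team_id=4): no match → dropped.
- a row (team_id=2): matches 1 b row(s) → 1 output row(s).
After projecting and ordering:
b.team_id | b.task | a.team_id
2 | Build | 2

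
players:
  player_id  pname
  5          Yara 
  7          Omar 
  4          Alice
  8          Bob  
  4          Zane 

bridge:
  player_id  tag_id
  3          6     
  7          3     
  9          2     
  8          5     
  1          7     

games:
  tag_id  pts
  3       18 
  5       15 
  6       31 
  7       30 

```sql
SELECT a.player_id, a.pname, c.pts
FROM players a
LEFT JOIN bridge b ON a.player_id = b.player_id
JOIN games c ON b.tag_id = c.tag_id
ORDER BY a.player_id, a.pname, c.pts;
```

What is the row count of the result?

2

Evaluate left to right. First `players a LEFT JOIN bridge b` on player_id: 5 row(s).
Then INNER JOIN `games c` on tag_id: keep only rows whose b.tag_id appears in c.
Result: 2 row(s).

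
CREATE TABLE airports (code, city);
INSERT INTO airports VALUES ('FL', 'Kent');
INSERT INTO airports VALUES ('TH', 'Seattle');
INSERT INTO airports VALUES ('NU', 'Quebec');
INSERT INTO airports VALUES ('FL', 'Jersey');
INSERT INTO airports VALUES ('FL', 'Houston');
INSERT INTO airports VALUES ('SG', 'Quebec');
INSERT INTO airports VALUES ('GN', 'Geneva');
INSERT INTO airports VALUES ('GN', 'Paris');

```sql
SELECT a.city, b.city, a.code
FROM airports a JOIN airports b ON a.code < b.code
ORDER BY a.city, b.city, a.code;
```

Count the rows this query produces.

24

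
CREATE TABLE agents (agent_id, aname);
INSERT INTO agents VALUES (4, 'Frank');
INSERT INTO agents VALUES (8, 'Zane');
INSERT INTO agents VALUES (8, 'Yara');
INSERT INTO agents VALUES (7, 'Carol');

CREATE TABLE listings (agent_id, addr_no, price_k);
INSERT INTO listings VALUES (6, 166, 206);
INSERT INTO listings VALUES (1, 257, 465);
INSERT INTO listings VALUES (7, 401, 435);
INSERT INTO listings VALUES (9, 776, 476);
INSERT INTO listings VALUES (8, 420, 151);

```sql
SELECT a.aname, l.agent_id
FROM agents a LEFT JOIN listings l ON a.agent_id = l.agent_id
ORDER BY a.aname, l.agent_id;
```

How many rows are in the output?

4

LEFT JOIN keeps every row from `agents`; unmatched rows get NULL for `listings`'s columns.
Matching on a.agent_id = l.agent_id.
- a row (agent_id=4): no match → kept, l columns NULL.
- a row (agent_id=8): matches 1 l row(s) → 1 output row(s).
- a row (agent_id=8): matches 1 l row(s) → 1 output row(s).
- a row (agent_id=7): matches 1 l row(s) → 1 output row(s).
Total: 3 matched + 1 padded = 4 rows.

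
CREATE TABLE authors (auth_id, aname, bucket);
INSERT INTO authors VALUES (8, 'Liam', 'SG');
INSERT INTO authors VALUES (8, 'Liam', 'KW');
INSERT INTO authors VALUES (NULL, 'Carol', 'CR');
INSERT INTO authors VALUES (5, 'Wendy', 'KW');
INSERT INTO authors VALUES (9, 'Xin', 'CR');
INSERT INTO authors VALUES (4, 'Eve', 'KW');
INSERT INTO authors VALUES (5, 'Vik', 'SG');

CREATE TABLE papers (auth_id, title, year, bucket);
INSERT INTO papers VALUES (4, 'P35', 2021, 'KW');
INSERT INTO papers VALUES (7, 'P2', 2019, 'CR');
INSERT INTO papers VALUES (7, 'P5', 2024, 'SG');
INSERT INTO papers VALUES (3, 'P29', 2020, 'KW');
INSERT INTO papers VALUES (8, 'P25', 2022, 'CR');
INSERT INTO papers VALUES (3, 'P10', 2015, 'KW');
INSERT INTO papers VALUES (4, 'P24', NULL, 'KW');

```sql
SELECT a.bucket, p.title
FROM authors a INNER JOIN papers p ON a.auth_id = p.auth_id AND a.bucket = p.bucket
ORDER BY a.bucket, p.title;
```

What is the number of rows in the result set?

INNER JOIN keeps only pairs where the ON condition holds.
Matching on a.auth_id = p.auth_id AND a.bucket = p.bucket. A NULL in a compared column never satisfies the condition.
- a row (auth_id=8, bucket=SG): no match → dropped.
- a row (auth_id=8, bucket=KW): no match → dropped.
- a row (auth_id=NULL, bucket=CR): no match → dropped.
- a row (auth_id=5, bucket=KW): no match → dropped.
- a row (auth_id=9, bucket=CR): no match → dropped.
- a row (auth_id=4, bucket=KW): matches 2 p row(s) → 2 output row(s).
- a row (auth_id=5, bucket=SG): no match → dropped.
Total: 2 rows.

2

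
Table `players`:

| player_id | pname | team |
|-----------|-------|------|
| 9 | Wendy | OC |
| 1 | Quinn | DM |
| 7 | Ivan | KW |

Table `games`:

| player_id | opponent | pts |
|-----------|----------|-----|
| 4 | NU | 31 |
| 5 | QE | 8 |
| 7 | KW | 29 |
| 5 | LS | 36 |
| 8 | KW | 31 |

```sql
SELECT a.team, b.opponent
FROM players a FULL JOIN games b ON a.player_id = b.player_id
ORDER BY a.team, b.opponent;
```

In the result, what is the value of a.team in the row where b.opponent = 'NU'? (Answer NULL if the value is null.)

FULL OUTER JOIN keeps every row from both sides; unmatched rows get NULL for the other side's columns.
Matching on a.player_id = b.player_id.
Matched pairs: 1; unmatched a rows kept: 2; unmatched b rows kept: 4.

NULL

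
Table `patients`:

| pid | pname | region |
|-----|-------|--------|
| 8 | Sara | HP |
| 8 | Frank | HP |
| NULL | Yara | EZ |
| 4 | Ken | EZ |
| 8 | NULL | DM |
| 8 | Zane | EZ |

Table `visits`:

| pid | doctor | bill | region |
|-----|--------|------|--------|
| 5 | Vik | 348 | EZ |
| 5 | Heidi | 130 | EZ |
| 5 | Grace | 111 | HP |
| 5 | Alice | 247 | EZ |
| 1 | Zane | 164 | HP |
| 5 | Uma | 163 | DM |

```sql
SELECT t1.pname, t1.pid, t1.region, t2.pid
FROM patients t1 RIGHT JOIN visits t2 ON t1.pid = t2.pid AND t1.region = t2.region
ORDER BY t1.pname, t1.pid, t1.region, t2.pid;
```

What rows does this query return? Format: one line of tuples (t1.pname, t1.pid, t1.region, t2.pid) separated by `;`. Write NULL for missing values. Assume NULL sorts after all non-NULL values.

RIGHT JOIN keeps every row from `visits`; unmatched rows get NULL for `patients`'s columns.
Matching on t1.pid = t2.pid AND t1.region = t2.region. A NULL in a compared column never satisfies the condition.
- t1[0] pid=8, region=HP → no match.
- t1[1] pid=8, region=HP → no match.
- t1[2] pid=NULL, region=EZ → no match.
- t1[3] pid=4, region=EZ → no match.
- t1[4] pid=8, region=DM → no match.
- t1[5] pid=8, region=EZ → no match.
- 6 row(s) from t2 found no t1 partner → padded with NULL.
After projecting and ordering:
t1.pname | t1.pid | t1.region | t2.pid
NULL | NULL | NULL | 1
NULL | NULL | NULL | 5
NULL | NULL | NULL | 5
NULL | NULL | NULL | 5
NULL | NULL | NULL | 5
NULL | NULL | NULL | 5

(NULL, NULL, NULL, 1); (NULL, NULL, NULL, 5); (NULL, NULL, NULL, 5); (NULL, NULL, NULL, 5); (NULL, NULL, NULL, 5); (NULL, NULL, NULL, 5)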